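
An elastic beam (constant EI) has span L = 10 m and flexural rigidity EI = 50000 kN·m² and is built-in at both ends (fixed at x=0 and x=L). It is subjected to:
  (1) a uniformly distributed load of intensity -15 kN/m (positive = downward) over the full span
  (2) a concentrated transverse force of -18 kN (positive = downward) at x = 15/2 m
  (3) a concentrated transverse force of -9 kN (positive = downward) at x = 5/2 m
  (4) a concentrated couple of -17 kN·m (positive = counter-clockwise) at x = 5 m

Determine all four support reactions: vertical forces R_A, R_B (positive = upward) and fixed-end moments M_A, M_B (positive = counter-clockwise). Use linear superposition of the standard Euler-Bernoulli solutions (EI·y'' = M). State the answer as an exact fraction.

Load 1 — uniform load w=-15 kN/m over full span:
  R_A = wL/2 = (-15)·10/2 = -75 kN
  M_A = wL²/12 = (-15)·10²/12 = -125 kN·m
  R_B = wL/2 = (-15)·10/2 = -75 kN
  M_B = -wL²/12 = -(-15)·10²/12 = 125 kN·m
Load 2 — point force P=-18 kN at a=15/2 m (b=L-a=5/2):
  R_A = Pb²(3a+b)/L³ = (-18)·(5/2)²·(3·(15/2)+(5/2))/10³ = -45/16 kN
  M_A = Pab²/L² = (-18)·(15/2)·(5/2)²/10² = -135/16 kN·m
  R_B = Pa²(a+3b)/L³ = (-18)·(15/2)²·((15/2)+3·(5/2))/10³ = -243/16 kN
  M_B = -Pa²b/L² = -(-18)·(15/2)²·(5/2)/10² = 405/16 kN·m
Load 3 — point force P=-9 kN at a=5/2 m (b=L-a=15/2):
  R_A = Pb²(3a+b)/L³ = (-9)·(15/2)²·(3·(5/2)+(15/2))/10³ = -243/32 kN
  M_A = Pab²/L² = (-9)·(5/2)·(15/2)²/10² = -405/32 kN·m
  R_B = Pa²(a+3b)/L³ = (-9)·(5/2)²·((5/2)+3·(15/2))/10³ = -45/32 kN
  M_B = -Pa²b/L² = -(-9)·(5/2)²·(15/2)/10² = 135/32 kN·m
Load 4 — applied couple M₀=-17 kN·m at a=5 m (b=L-a=5):
  R_A = 6M₀ab/L³ = 6·(-17)·5·5/10³ = -51/20 kN
  M_A = M₀b(2a-b)/L² = (-17)·5·(2·5-5)/10² = -17/4 kN·m
  R_B = -6M₀ab/L³ = -6·(-17)·5·5/10³ = 51/20 kN
  M_B = M₀a(2b-a)/L² = (-17)·5·(2·5-5)/10² = -17/4 kN·m
Superposition: R_A = -14073/160 kN, M_A = -4811/32 kN·m, R_B = -14247/160 kN, M_B = 4809/32 kN·m

R_A = -14073/160 kN, M_A = -4811/32 kN·m, R_B = -14247/160 kN, M_B = 4809/32 kN·m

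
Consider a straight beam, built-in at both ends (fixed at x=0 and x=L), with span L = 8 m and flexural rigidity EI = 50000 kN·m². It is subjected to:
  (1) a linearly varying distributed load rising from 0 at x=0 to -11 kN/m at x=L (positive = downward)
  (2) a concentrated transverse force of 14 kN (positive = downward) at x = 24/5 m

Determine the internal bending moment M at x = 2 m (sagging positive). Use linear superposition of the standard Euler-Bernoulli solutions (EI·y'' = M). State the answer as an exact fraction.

M(2) = -499/250 kN·m

Load 1 — triangular load w₀=-11 kN/m (0→w₀ over full span):
  M_1 = 3w₀Lx/20 - w₀L²/30 - w₀x³/(6L) = 3·(-11)·8·2/20 - (-11)·8²/30 - (-11)·2³/(6·8) = -11/10 kN·m
Load 2 — point force P=14 kN at a=24/5 m (b=L-a=16/5):
  M_2 = Pb²(3a+b)x/L³ - Pab²/L²  [x≤a] = 14·(16/5)²·(3·(24/5)+(16/5))·2/8³ - 14·(24/5)·(16/5)²/8² = -112/125 kN·m
Superposition: M = Σ M_i = -499/250 kN·m ≈ -1.996000 kN·m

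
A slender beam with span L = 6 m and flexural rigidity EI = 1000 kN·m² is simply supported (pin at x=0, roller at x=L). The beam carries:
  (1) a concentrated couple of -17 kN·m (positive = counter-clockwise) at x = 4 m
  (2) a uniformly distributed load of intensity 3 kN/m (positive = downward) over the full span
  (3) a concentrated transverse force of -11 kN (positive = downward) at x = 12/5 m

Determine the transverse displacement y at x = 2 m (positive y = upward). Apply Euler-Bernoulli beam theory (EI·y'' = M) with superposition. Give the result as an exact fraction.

y(2) = 9437/562500 m

Load 1 — applied couple M₀=-17 kN·m at a=4 m (b=L-a=2):
  y_1 = (M₀x³/(6L)+C₁x)/EI  [x≤a] with C₁=M₀(3b²-L²)/(6L)=34/3 = ((-17)·2³/(6·6)+(34/3)·2)/1000 = 17/900 m
Load 2 — uniform load w=3 kN/m over full span:
  y_2 = -wx(L³-2Lx²+x³)/(24EI) = -3·2·(6³-2·6·2²+2³)/(24·1000) = -11/250 m
Load 3 — point force P=-11 kN at a=12/5 m (b=L-a=18/5):
  y_3 = -Pbx(L²-b²-x²)/(6LEI)  [x≤a] = -(-11)·(18/5)·2·(6²-(18/5)²-2²)/(6·6·1000) = 1309/31250 m
Superposition: y = Σ y_i = 9437/562500 m ≈ 0.016777 m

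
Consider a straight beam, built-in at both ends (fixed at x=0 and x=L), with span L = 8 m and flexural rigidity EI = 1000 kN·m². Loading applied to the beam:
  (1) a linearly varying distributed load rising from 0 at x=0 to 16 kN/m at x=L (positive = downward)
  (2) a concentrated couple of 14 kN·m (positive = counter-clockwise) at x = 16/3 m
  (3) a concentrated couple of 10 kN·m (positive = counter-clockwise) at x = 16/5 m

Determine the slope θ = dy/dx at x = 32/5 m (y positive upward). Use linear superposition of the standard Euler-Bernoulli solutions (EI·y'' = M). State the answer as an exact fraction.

θ(32/5) = 2744/78125 rad

Load 1 — triangular load w₀=16 kN/m (0→w₀ over full span):
  θ_1 = -w₀(2x(L-x)(L-2x)(x+2L)+x²(L-x)²)/(120LEI) = -16·(2·(32/5)·(8-(32/5))·(8-2·(32/5))·((32/5)+2·8)+(32/5)²·(8-(32/5))²)/(120·8·1000) = 8192/234375 rad
Load 2 — applied couple M₀=14 kN·m at a=16/3 m (b=L-a=8/3):
  θ_2 = (R_Ax²/2 - M_Ax - M₀(x-a))/EI  [x>a] with R_A=7/3, M_A=14/3 = ((7/3)·(32/5)²/2 - (14/3)·(32/5) - 14·((32/5)-(16/3)))/1000 = 28/9375 rad
Load 3 — applied couple M₀=10 kN·m at a=16/5 m (b=L-a=24/5):
  θ_3 = (R_Ax²/2 - M_Ax - M₀(x-a))/EI  [x>a] with R_A=9/5, M_A=6/5 = ((9/5)·(32/5)²/2 - (6/5)·(32/5) - 10·((32/5)-(16/5)))/1000 = -44/15625 rad
Superposition: θ = Σ θ_i = 2744/78125 rad ≈ 0.035123 rad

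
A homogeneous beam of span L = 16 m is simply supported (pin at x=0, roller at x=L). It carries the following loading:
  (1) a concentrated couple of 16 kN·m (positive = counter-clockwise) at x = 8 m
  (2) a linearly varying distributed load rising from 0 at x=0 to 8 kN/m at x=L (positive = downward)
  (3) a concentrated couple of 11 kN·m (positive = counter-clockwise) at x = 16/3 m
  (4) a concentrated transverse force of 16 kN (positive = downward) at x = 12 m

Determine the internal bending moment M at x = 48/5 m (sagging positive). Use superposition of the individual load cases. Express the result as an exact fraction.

Load 1 — applied couple M₀=16 kN·m at a=8 m (b=L-a=8):
  M_1 = M₀x/L - M₀  [x>a] = 16·(48/5)/16 - 16 = -32/5 kN·m
Load 2 — triangular load w₀=8 kN/m (0→w₀ over full span):
  M_2 = w₀Lx/6 - w₀x³/(6L) = 8·16·(48/5)/6 - 8·(48/5)³/(6·16) = 16384/125 kN·m
Load 3 — applied couple M₀=11 kN·m at a=16/3 m (b=L-a=32/3):
  M_3 = M₀x/L - M₀  [x>a] = 11·(48/5)/16 - 11 = -22/5 kN·m
Load 4 — point force P=16 kN at a=12 m (b=L-a=4):
  M_4 = Pbx/L  [x≤a] = 16·4·(48/5)/16 = 192/5 kN·m
Superposition: M = Σ M_i = 19834/125 kN·m ≈ 158.672000 kN·m

M(48/5) = 19834/125 kN·m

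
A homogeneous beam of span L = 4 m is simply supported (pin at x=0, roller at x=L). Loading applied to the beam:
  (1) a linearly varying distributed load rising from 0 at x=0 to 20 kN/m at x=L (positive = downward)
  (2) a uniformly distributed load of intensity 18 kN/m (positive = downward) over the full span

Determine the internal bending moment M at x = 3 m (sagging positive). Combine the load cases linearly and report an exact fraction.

M(3) = 89/2 kN·m

Load 1 — triangular load w₀=20 kN/m (0→w₀ over full span):
  M_1 = w₀Lx/6 - w₀x³/(6L) = 20·4·3/6 - 20·3³/(6·4) = 35/2 kN·m
Load 2 — uniform load w=18 kN/m over full span:
  M_2 = wx(L-x)/2 = 18·3·(4-3)/2 = 27 kN·m
Superposition: M = Σ M_i = 89/2 kN·m ≈ 44.500000 kN·m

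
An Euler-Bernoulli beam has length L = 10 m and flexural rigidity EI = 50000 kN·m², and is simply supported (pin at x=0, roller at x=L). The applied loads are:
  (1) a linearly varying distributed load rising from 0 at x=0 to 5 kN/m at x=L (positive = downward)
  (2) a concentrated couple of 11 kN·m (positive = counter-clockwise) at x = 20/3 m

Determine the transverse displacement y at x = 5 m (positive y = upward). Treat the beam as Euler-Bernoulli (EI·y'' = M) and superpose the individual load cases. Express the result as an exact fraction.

Load 1 — triangular load w₀=5 kN/m (0→w₀ over full span):
  y_1 = -w₀x(7L⁴-10L²x²+3x⁴)/(360LEI) = -5·5·(7·10⁴-10·10²·5²+3·5⁴)/(360·10·50000) = -5/768 m
Load 2 — applied couple M₀=11 kN·m at a=20/3 m (b=L-a=10/3):
  y_2 = (M₀x³/(6L)+C₁x)/EI  [x≤a] with C₁=M₀(3b²-L²)/(6L)=-110/9 = (11·5³/(6·10)+(-110/9)·5)/50000 = -11/14400 m
Superposition: y = Σ y_i = -419/57600 m ≈ -0.007274 m

y(5) = -419/57600 m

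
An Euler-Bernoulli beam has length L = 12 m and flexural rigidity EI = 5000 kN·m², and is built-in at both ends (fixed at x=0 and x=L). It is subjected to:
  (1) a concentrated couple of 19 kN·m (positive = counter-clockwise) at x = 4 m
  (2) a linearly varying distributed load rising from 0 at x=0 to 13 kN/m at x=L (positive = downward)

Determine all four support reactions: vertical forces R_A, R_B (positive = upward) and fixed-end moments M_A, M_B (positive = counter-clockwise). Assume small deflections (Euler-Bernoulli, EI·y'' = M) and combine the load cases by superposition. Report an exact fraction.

R_A = 1148/45 kN, M_A = 312/5 kN·m, R_B = 2362/45 kN, M_B = -1309/15 kN·m

Load 1 — applied couple M₀=19 kN·m at a=4 m (b=L-a=8):
  R_A = 6M₀ab/L³ = 6·19·4·8/12³ = 19/9 kN
  M_A = M₀b(2a-b)/L² = 19·8·(2·4-8)/12² = 0 kN·m
  R_B = -6M₀ab/L³ = -6·19·4·8/12³ = -19/9 kN
  M_B = M₀a(2b-a)/L² = 19·4·(2·8-4)/12² = 19/3 kN·m
Load 2 — triangular load w₀=13 kN/m (0→w₀ over full span):
  R_A = 3w₀L/20 = 3·13·12/20 = 117/5 kN
  M_A = w₀L²/30 = 13·12²/30 = 312/5 kN·m
  R_B = 7w₀L/20 = 7·13·12/20 = 273/5 kN
  M_B = -w₀L²/20 = -13·12²/20 = -468/5 kN·m
Superposition: R_A = 1148/45 kN, M_A = 312/5 kN·m, R_B = 2362/45 kN, M_B = -1309/15 kN·m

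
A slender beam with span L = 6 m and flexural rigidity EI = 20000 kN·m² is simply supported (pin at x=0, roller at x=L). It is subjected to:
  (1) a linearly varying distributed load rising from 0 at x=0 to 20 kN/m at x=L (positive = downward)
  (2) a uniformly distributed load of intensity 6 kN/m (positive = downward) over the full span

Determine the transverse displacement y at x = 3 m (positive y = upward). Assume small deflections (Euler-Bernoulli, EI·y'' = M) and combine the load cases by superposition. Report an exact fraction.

Load 1 — triangular load w₀=20 kN/m (0→w₀ over full span):
  y_1 = -w₀x(7L⁴-10L²x²+3x⁴)/(360LEI) = -20·3·(7·6⁴-10·6²·3²+3·3⁴)/(360·6·20000) = -27/3200 m
Load 2 — uniform load w=6 kN/m over full span:
  y_2 = -wx(L³-2Lx²+x³)/(24EI) = -6·3·(6³-2·6·3²+3³)/(24·20000) = -81/16000 m
Superposition: y = Σ y_i = -27/2000 m ≈ -0.013500 m

y(3) = -27/2000 m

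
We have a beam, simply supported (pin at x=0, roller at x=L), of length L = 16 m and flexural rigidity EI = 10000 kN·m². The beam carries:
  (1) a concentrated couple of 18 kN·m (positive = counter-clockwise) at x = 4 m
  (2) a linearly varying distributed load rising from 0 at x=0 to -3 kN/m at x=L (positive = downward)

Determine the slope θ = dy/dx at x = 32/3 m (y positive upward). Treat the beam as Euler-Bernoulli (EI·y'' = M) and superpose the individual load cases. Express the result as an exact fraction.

θ(32/3) = -55907/4050000 rad

Load 1 — applied couple M₀=18 kN·m at a=4 m (b=L-a=12):
  θ_1 = (M₀x²/(2L)-M₀(x-a)+C₁)/EI  [x>a] with C₁=M₀(3b²-L²)/(6L)=33 = (18·(32/3)²/(2·16)-18·((32/3)-4)+33)/10000 = -23/10000 rad
Load 2 — triangular load w₀=-3 kN/m (0→w₀ over full span):
  θ_2 = -w₀(7L⁴-30L²x²+15x⁴)/(360LEI) = -(-3)·(7·16⁴-30·16²·(32/3)²+15·(32/3)⁴)/(360·16·10000) = -2912/253125 rad
Superposition: θ = Σ θ_i = -55907/4050000 rad ≈ -0.013804 rad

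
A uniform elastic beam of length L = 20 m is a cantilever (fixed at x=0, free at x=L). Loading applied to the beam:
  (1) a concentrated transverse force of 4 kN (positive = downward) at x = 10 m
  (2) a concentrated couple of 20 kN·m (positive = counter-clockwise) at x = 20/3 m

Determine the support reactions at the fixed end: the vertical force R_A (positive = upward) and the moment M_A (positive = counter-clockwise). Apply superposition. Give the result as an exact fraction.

R_A = 4 kN, M_A = 20 kN·m

Load 1 — point force P=4 kN at a=10 m (b=L-a=10):
  R_A = P = 4 kN
  M_A = Pa = 4·10 = 40 kN·m
Load 2 — applied couple M₀=20 kN·m at a=20/3 m (b=L-a=40/3):
  R_A = 0 kN
  M_A = -M₀ = -20 kN·m
Superposition: R_A = 4 kN, M_A = 20 kN·m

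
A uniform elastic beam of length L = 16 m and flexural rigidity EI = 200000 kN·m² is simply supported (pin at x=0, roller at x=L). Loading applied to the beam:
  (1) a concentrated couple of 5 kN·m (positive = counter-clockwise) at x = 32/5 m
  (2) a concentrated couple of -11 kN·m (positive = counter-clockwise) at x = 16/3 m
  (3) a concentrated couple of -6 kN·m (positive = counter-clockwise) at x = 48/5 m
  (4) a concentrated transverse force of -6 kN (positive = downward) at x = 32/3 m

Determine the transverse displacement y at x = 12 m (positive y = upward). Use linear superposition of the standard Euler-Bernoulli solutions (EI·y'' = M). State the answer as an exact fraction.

Load 1 — applied couple M₀=5 kN·m at a=32/5 m (b=L-a=48/5):
  y_1 = (M₀x³/(6L)-M₀(x-a)²/2+C₁x)/EI  [x>a] with C₁=M₀(3b²-L²)/(6L)=16/15 = (5·12³/(6·16)-5·(12-(32/5))²/2+(16/15)·12)/200000 = 61/500000 m
Load 2 — applied couple M₀=-11 kN·m at a=16/3 m (b=L-a=32/3):
  y_2 = (M₀x³/(6L)-M₀(x-a)²/2+C₁x)/EI  [x>a] with C₁=M₀(3b²-L²)/(6L)=-88/9 = ((-11)·12³/(6·16)-(-11)·(12-(16/3))²/2+(-88/9)·12)/200000 = -319/900000 m
Load 3 — applied couple M₀=-6 kN·m at a=48/5 m (b=L-a=32/5):
  y_3 = (M₀x³/(6L)-M₀(x-a)²/2+C₁x)/EI  [x>a] with C₁=M₀(3b²-L²)/(6L)=208/25 = ((-6)·12³/(6·16)-(-6)·(12-(48/5))²/2+(208/25)·12)/200000 = 57/1250000 m
Load 4 — point force P=-6 kN at a=32/3 m (b=L-a=16/3):
  y_4 = -Pa(L-x)(2Lx-a²-x²)/(6LEI)  [x>a] = -(-6)·(32/3)·(16-12)·(2·16·12-(32/3)²-12²)/(6·16·200000) = 142/84375 m
Superposition: y = Σ y_i = 25247/16875000 m ≈ 0.001496 m

y(12) = 25247/16875000 m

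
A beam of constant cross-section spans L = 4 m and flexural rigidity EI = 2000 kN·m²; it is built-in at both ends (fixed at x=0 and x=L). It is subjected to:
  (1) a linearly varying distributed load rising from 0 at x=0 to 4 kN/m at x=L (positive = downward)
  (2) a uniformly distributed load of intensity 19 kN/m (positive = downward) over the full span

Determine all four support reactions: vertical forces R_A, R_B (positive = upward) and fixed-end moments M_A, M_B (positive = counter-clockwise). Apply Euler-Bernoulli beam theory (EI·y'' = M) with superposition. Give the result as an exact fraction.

Load 1 — triangular load w₀=4 kN/m (0→w₀ over full span):
  R_A = 3w₀L/20 = 3·4·4/20 = 12/5 kN
  M_A = w₀L²/30 = 4·4²/30 = 32/15 kN·m
  R_B = 7w₀L/20 = 7·4·4/20 = 28/5 kN
  M_B = -w₀L²/20 = -4·4²/20 = -16/5 kN·m
Load 2 — uniform load w=19 kN/m over full span:
  R_A = wL/2 = 19·4/2 = 38 kN
  M_A = wL²/12 = 19·4²/12 = 76/3 kN·m
  R_B = wL/2 = 19·4/2 = 38 kN
  M_B = -wL²/12 = -19·4²/12 = -76/3 kN·m
Superposition: R_A = 202/5 kN, M_A = 412/15 kN·m, R_B = 218/5 kN, M_B = -428/15 kN·m

R_A = 202/5 kN, M_A = 412/15 kN·m, R_B = 218/5 kN, M_B = -428/15 kN·m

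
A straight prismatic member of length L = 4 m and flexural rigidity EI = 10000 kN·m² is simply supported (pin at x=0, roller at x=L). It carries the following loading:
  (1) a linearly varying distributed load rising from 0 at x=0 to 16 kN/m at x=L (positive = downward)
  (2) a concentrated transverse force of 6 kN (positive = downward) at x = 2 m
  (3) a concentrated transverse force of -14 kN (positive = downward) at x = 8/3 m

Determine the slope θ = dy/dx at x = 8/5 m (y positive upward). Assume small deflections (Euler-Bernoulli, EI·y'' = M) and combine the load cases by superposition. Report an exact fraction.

θ(8/5) = -111923/253125000 rad

Load 1 — triangular load w₀=16 kN/m (0→w₀ over full span):
  θ_1 = -w₀(7L⁴-30L²x²+15x⁴)/(360LEI) = -16·(7·4⁴-30·4²·(8/5)²+15·(8/5)⁴)/(360·4·10000) = -2584/3515625 rad
Load 2 — point force P=6 kN at a=2 m (b=L-a=2):
  θ_2 = -Pb(L²-b²-3x²)/(6LEI)  [x≤a] = -6·2·(4²-2²-3·(8/5)²)/(6·4·10000) = -27/125000 rad
Load 3 — point force P=-14 kN at a=8/3 m (b=L-a=4/3):
  θ_3 = -Pb(L²-b²-3x²)/(6LEI)  [x≤a] = -(-14)·(4/3)·(4²-(4/3)²-3·(8/5)²)/(6·4·10000) = 644/1265625 rad
Superposition: θ = Σ θ_i = -111923/253125000 rad ≈ -0.000442 rad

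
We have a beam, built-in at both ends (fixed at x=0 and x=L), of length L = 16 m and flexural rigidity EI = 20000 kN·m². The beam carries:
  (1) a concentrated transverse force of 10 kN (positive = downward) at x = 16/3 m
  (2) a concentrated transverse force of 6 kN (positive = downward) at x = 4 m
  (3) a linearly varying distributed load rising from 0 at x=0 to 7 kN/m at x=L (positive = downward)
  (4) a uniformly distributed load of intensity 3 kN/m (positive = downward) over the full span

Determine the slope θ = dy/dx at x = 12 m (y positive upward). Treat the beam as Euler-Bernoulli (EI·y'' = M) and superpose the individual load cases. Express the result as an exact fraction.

Load 1 — point force P=10 kN at a=16/3 m (b=L-a=32/3):
  θ_1 = Pa²(L-x)(2bL-(3b+a)(L-x))/(2L³EI)  [x>a] = 10·(16/3)²·(16-12)·(2·(32/3)·16-(3·(32/3)+(16/3))·(16-12))/(2·16³·20000) = 1/750 rad
Load 2 — point force P=6 kN at a=4 m (b=L-a=12):
  θ_2 = Pa²(L-x)(2bL-(3b+a)(L-x))/(2L³EI)  [x>a] = 6·4²·(16-12)·(2·12·16-(3·12+4)·(16-12))/(2·16³·20000) = 21/40000 rad
Load 3 — triangular load w₀=7 kN/m (0→w₀ over full span):
  θ_3 = -w₀(2x(L-x)(L-2x)(x+2L)+x²(L-x)²)/(120LEI) = -7·(2·12·(16-12)·(16-2·12)·(12+2·16)+12²·(16-12)²)/(120·16·20000) = 287/50000 rad
Load 4 — uniform load w=3 kN/m over full span:
  θ_4 = -wx(L-x)(L-2x)/(12EI) = -3·12·(16-12)·(16-2·12)/(12·20000) = 3/625 rad
Superposition: θ = Σ θ_i = 7439/600000 rad ≈ 0.012398 rad

θ(12) = 7439/600000 rad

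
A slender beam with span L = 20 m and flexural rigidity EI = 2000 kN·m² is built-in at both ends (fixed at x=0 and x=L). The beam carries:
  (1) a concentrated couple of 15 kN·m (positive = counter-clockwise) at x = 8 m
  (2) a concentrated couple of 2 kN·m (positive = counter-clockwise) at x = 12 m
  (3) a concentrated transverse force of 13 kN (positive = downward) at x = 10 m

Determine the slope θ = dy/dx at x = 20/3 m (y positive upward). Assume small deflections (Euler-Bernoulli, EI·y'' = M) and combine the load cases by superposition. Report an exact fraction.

θ(20/3) = -1379/45000 rad

Load 1 — applied couple M₀=15 kN·m at a=8 m (b=L-a=12):
  θ_1 = (R_Ax²/2 - M_Ax)/EI  [x≤a] with R_A=27/25, M_A=9/5 = ((27/25)·(20/3)²/2 - (9/5)·(20/3))/2000 = 3/500 rad
Load 2 — applied couple M₀=2 kN·m at a=12 m (b=L-a=8):
  θ_2 = (R_Ax²/2 - M_Ax)/EI  [x≤a] with R_A=18/125, M_A=16/25 = ((18/125)·(20/3)²/2 - (16/25)·(20/3))/2000 = -1/1875 rad
Load 3 — point force P=13 kN at a=10 m (b=L-a=10):
  θ_3 = -Pb²x(2aL-(3a+b)x)/(2L³EI)  [x≤a] = -13·10²·(20/3)·(2·10·20-(3·10+10)·(20/3))/(2·20³·2000) = -13/360 rad
Superposition: θ = Σ θ_i = -1379/45000 rad ≈ -0.030644 rad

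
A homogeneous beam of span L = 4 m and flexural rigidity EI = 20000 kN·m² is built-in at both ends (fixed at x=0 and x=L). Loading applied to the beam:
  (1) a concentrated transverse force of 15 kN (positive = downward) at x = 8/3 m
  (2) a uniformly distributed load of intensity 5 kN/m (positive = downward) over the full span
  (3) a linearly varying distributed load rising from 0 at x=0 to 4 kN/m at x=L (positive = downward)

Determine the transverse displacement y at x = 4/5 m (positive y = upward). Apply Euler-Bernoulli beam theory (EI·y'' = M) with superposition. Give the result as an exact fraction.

Load 1 — point force P=15 kN at a=8/3 m (b=L-a=4/3):
  y_1 = -Pb²x²(3aL-(3a+b)x)/(6L³EI)  [x≤a] = -15·(4/3)²·(4/5)²·(3·(8/3)·4-(3·(8/3)+(4/3))·(4/5))/(6·4³·20000) = -23/421875 m
Load 2 — uniform load w=5 kN/m over full span:
  y_2 = -wx²(L-x)²/(24EI) = -5·(4/5)²·(4-(4/5))²/(24·20000) = -16/234375 m
Load 3 — triangular load w₀=4 kN/m (0→w₀ over full span):
  y_3 = -w₀x²(L-x)²(x+2L)/(120LEI) = -4·(4/5)²·(4-(4/5))²·((4/5)+2·4)/(120·4·20000) = -704/29296875 m
Superposition: y = Σ y_i = -38711/263671875 m ≈ -0.000147 m

y(4/5) = -38711/263671875 m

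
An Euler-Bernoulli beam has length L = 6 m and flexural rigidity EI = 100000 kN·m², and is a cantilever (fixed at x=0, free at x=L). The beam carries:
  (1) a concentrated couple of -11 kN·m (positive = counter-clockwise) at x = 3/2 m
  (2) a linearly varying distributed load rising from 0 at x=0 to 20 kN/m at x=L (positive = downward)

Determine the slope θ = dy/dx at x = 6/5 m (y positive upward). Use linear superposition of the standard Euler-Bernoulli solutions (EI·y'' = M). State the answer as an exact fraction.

θ(6/5) = -16143/6250000 rad

Load 1 — applied couple M₀=-11 kN·m at a=3/2 m (b=L-a=9/2):
  θ_1 = M₀x/EI  [x≤a] = (-11)·(6/5)/100000 = -33/250000 rad
Load 2 — triangular load w₀=20 kN/m (0→w₀ over full span):
  θ_2 = (w₀Lx²/4-w₀L²x/3-w₀x⁴/(24L))/EI = (20·6·(6/5)²/4-20·6²·(6/5)/3-20·(6/5)⁴/(24·6))/100000 = -7659/3125000 rad
Superposition: θ = Σ θ_i = -16143/6250000 rad ≈ -0.002583 rad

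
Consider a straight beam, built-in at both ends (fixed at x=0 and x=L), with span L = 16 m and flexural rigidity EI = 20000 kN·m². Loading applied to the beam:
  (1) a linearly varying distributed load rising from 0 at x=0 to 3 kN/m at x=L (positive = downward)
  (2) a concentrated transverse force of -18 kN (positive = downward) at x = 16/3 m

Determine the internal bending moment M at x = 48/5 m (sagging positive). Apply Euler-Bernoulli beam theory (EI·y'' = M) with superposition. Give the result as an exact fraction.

M(48/5) = 2752/375 kN·m

Load 1 — triangular load w₀=3 kN/m (0→w₀ over full span):
  M_1 = 3w₀Lx/20 - w₀L²/30 - w₀x³/(6L) = 3·3·16·(48/5)/20 - 3·16²/30 - 3·(48/5)³/(6·16) = 1984/125 kN·m
Load 2 — point force P=-18 kN at a=16/3 m (b=L-a=32/3):
  M_2 = Pa²(a+3b)(L-x)/L³ - Pa²b/L²  [x>a] = (-18)·(16/3)²·((16/3)+3·(32/3))·(16-(48/5))/16³ - (-18)·(16/3)²·(32/3)/16² = -128/15 kN·m
Superposition: M = Σ M_i = 2752/375 kN·m ≈ 7.338667 kN·m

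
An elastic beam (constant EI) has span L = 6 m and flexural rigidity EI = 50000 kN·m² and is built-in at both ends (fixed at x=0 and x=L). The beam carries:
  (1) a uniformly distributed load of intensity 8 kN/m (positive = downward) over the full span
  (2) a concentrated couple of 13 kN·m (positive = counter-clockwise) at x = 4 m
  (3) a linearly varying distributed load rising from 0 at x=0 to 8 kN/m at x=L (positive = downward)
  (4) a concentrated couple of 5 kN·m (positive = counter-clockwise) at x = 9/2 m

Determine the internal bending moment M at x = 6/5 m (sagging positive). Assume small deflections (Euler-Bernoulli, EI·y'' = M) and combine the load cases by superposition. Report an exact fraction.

M(6/5) = -21649/6000 kN·m

Load 1 — uniform load w=8 kN/m over full span:
  M_1 = wLx/2 - wL²/12 - wx²/2 = 8·6·(6/5)/2 - 8·6²/12 - 8·(6/5)²/2 = -24/25 kN·m
Load 2 — applied couple M₀=13 kN·m at a=4 m (b=L-a=2):
  M_2 = R_Ax - M_A  [x≤a] with R_A=26/9, M_A=13/3 = (26/9)·(6/5) - (13/3) = -13/15 kN·m
Load 3 — triangular load w₀=8 kN/m (0→w₀ over full span):
  M_3 = 3w₀Lx/20 - w₀L²/30 - w₀x³/(6L) = 3·8·6·(6/5)/20 - 8·6²/30 - 8·(6/5)³/(6·6) = -168/125 kN·m
Load 4 — applied couple M₀=5 kN·m at a=9/2 m (b=L-a=3/2):
  M_4 = R_Ax - M_A  [x≤a] with R_A=15/16, M_A=25/16 = (15/16)·(6/5) - (25/16) = -7/16 kN·m
Superposition: M = Σ M_i = -21649/6000 kN·m ≈ -3.608167 kN·m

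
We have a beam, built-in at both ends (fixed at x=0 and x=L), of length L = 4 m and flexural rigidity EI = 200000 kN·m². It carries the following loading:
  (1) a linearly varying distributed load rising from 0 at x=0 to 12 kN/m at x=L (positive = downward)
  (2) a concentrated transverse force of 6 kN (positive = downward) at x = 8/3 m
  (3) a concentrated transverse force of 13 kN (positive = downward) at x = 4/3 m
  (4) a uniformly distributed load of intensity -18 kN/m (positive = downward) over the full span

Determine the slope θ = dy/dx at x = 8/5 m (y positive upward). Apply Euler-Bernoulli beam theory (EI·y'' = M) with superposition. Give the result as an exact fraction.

Load 1 — triangular load w₀=12 kN/m (0→w₀ over full span):
  θ_1 = -w₀(2x(L-x)(L-2x)(x+2L)+x²(L-x)²)/(120LEI) = -12·(2·(8/5)·(4-(8/5))·(4-2·(8/5))·((8/5)+2·4)+(8/5)²·(4-(8/5))²)/(120·4·200000) = -18/1953125 rad
Load 2 — point force P=6 kN at a=8/3 m (b=L-a=4/3):
  θ_2 = -Pb²x(2aL-(3a+b)x)/(2L³EI)  [x≤a] = -6·(4/3)²·(8/5)·(2·(8/3)·4-(3·(8/3)+(4/3))·(8/5))/(2·4³·200000) = -1/234375 rad
Load 3 — point force P=13 kN at a=4/3 m (b=L-a=8/3):
  θ_3 = Pa²(L-x)(2bL-(3b+a)(L-x))/(2L³EI)  [x>a] = 13·(4/3)²·(4-(8/5))·(2·(8/3)·4-(3·(8/3)+(4/3))·(4-(8/5)))/(2·4³·200000) = -13/5625000 rad
Load 4 — uniform load w=-18 kN/m over full span:
  θ_4 = -wx(L-x)(L-2x)/(12EI) = -(-18)·(8/5)·(4-(8/5))·(4-2·(8/5))/(12·200000) = 9/390625 rad
Superposition: θ = Σ θ_i = 1019/140625000 rad ≈ 0.000007 rad

θ(8/5) = 1019/140625000 rad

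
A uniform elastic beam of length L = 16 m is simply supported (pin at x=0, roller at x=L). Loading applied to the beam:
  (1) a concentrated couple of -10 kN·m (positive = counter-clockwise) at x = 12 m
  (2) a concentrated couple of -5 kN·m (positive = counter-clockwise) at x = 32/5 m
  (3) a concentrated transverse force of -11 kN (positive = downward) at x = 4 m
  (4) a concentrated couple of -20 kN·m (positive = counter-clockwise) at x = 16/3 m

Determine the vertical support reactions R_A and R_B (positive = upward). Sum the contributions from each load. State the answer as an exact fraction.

R_A = -167/16 kN, R_B = -9/16 kN

Load 1 — applied couple M₀=-10 kN·m at a=12 m (b=L-a=4):
  R_A = M₀/L = (-10)/16 = -5/8 kN
  R_B = -M₀/L = -(-10)/16 = 5/8 kN
Load 2 — applied couple M₀=-5 kN·m at a=32/5 m (b=L-a=48/5):
  R_A = M₀/L = (-5)/16 = -5/16 kN
  R_B = -M₀/L = -(-5)/16 = 5/16 kN
Load 3 — point force P=-11 kN at a=4 m (b=L-a=12):
  R_A = Pb/L = (-11)·12/16 = -33/4 kN
  R_B = Pa/L = (-11)·4/16 = -11/4 kN
Load 4 — applied couple M₀=-20 kN·m at a=16/3 m (b=L-a=32/3):
  R_A = M₀/L = (-20)/16 = -5/4 kN
  R_B = -M₀/L = -(-20)/16 = 5/4 kN
Superposition: R_A = -167/16 kN, R_B = -9/16 kN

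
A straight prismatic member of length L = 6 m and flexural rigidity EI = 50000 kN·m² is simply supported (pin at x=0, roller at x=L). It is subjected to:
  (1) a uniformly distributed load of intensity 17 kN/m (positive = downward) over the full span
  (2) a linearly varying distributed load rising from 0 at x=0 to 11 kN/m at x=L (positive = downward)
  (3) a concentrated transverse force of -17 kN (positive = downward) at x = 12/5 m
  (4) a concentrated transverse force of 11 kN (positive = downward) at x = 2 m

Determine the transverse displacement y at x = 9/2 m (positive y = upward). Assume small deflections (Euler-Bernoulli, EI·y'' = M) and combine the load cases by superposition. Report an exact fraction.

y(9/2) = -48598189/9600000000 m

Load 1 — uniform load w=17 kN/m over full span:
  y_1 = -wx(L³-2Lx²+x³)/(24EI) = -17·(9/2)·(6³-2·6·(9/2)²+(9/2)³)/(24·50000) = -26163/6400000 m
Load 2 — triangular load w₀=11 kN/m (0→w₀ over full span):
  y_2 = -w₀x(7L⁴-10L²x²+3x⁴)/(360LEI) = -11·(9/2)·(7·6⁴-10·6²·(9/2)²+3·(9/2)⁴)/(360·6·50000) = -35343/25600000 m
Load 3 — point force P=-17 kN at a=12/5 m (b=L-a=18/5):
  y_3 = -Pa(L-x)(2Lx-a²-x²)/(6LEI)  [x>a] = -(-17)·(12/5)·(6-(9/2))·(2·6·(9/2)-(12/5)²-(9/2)²)/(6·6·50000) = 47583/50000000 m
Load 4 — point force P=11 kN at a=2 m (b=L-a=4):
  y_4 = -Pa(L-x)(2Lx-a²-x²)/(6LEI)  [x>a] = -11·2·(6-(9/2))·(2·6·(9/2)-2²-(9/2)²)/(6·6·50000) = -1309/2400000 m
Superposition: y = Σ y_i = -48598189/9600000000 m ≈ -0.005062 m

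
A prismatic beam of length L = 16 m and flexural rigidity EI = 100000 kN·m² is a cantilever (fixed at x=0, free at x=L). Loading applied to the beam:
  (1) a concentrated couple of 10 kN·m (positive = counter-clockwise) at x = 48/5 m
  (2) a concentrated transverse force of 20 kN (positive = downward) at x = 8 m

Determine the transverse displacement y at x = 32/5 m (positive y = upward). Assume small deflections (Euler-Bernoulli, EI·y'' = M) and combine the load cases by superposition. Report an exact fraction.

Load 1 — applied couple M₀=10 kN·m at a=48/5 m (b=L-a=32/5):
  y_1 = M₀x²/(2EI)  [x≤a] = 10·(32/5)²/(2·100000) = 32/15625 m
Load 2 — point force P=20 kN at a=8 m (b=L-a=8):
  y_2 = -Px²(3a-x)/(6EI)  [x≤a] = -20·(32/5)²·(3·8-(32/5))/(6·100000) = -5632/234375 m
Superposition: y = Σ y_i = -5152/234375 m ≈ -0.021982 m

y(32/5) = -5152/234375 m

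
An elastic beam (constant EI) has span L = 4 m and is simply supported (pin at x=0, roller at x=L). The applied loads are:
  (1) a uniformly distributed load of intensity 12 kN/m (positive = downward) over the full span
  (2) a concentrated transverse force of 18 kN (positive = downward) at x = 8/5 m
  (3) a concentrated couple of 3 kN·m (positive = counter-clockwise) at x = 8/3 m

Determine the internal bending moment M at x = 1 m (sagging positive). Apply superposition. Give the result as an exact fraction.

M(1) = 591/20 kN·m

Load 1 — uniform load w=12 kN/m over full span:
  M_1 = wx(L-x)/2 = 12·1·(4-1)/2 = 18 kN·m
Load 2 — point force P=18 kN at a=8/5 m (b=L-a=12/5):
  M_2 = Pbx/L  [x≤a] = 18·(12/5)·1/4 = 54/5 kN·m
Load 3 — applied couple M₀=3 kN·m at a=8/3 m (b=L-a=4/3):
  M_3 = M₀x/L  [x≤a] = 3·1/4 = 3/4 kN·m
Superposition: M = Σ M_i = 591/20 kN·m ≈ 29.550000 kN·m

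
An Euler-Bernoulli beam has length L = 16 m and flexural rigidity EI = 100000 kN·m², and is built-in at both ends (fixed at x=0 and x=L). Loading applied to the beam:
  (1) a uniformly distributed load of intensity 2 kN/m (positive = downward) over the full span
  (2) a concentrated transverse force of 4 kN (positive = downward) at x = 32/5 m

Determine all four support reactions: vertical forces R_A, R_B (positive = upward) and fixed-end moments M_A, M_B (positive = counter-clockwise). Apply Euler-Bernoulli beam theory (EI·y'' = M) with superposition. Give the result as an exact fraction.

R_A = 2324/125 kN, M_A = 19456/375 kN·m, R_B = 2176/125 kN, M_B = -18304/375 kN·m

Load 1 — uniform load w=2 kN/m over full span:
  R_A = wL/2 = 2·16/2 = 16 kN
  M_A = wL²/12 = 2·16²/12 = 128/3 kN·m
  R_B = wL/2 = 2·16/2 = 16 kN
  M_B = -wL²/12 = -2·16²/12 = -128/3 kN·m
Load 2 — point force P=4 kN at a=32/5 m (b=L-a=48/5):
  R_A = Pb²(3a+b)/L³ = 4·(48/5)²·(3·(32/5)+(48/5))/16³ = 324/125 kN
  M_A = Pab²/L² = 4·(32/5)·(48/5)²/16² = 1152/125 kN·m
  R_B = Pa²(a+3b)/L³ = 4·(32/5)²·((32/5)+3·(48/5))/16³ = 176/125 kN
  M_B = -Pa²b/L² = -4·(32/5)²·(48/5)/16² = -768/125 kN·m
Superposition: R_A = 2324/125 kN, M_A = 19456/375 kN·m, R_B = 2176/125 kN, M_B = -18304/375 kN·m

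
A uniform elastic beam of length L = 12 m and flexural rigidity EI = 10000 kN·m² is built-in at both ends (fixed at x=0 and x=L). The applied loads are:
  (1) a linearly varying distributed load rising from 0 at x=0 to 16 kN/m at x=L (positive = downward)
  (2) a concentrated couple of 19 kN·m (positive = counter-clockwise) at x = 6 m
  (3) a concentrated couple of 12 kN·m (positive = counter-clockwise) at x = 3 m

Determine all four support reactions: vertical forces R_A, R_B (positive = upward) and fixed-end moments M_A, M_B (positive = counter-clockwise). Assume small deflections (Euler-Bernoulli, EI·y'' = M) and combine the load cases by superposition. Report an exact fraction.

Load 1 — triangular load w₀=16 kN/m (0→w₀ over full span):
  R_A = 3w₀L/20 = 3·16·12/20 = 144/5 kN
  M_A = w₀L²/30 = 16·12²/30 = 384/5 kN·m
  R_B = 7w₀L/20 = 7·16·12/20 = 336/5 kN
  M_B = -w₀L²/20 = -16·12²/20 = -576/5 kN·m
Load 2 — applied couple M₀=19 kN·m at a=6 m (b=L-a=6):
  R_A = 6M₀ab/L³ = 6·19·6·6/12³ = 19/8 kN
  M_A = M₀b(2a-b)/L² = 19·6·(2·6-6)/12² = 19/4 kN·m
  R_B = -6M₀ab/L³ = -6·19·6·6/12³ = -19/8 kN
  M_B = M₀a(2b-a)/L² = 19·6·(2·6-6)/12² = 19/4 kN·m
Load 3 — applied couple M₀=12 kN·m at a=3 m (b=L-a=9):
  R_A = 6M₀ab/L³ = 6·12·3·9/12³ = 9/8 kN
  M_A = M₀b(2a-b)/L² = 12·9·(2·3-9)/12² = -9/4 kN·m
  R_B = -6M₀ab/L³ = -6·12·3·9/12³ = -9/8 kN
  M_B = M₀a(2b-a)/L² = 12·3·(2·9-3)/12² = 15/4 kN·m
Superposition: R_A = 323/10 kN, M_A = 793/10 kN·m, R_B = 637/10 kN, M_B = -1067/10 kN·m

R_A = 323/10 kN, M_A = 793/10 kN·m, R_B = 637/10 kN, M_B = -1067/10 kN·m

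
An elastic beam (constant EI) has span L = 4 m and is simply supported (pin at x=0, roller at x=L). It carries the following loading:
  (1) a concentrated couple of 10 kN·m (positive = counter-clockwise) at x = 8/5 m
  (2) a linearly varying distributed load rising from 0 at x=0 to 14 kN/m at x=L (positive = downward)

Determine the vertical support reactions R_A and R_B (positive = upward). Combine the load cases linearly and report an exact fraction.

Load 1 — applied couple M₀=10 kN·m at a=8/5 m (b=L-a=12/5):
  R_A = M₀/L = 10/4 = 5/2 kN
  R_B = -M₀/L = -10/4 = -5/2 kN
Load 2 — triangular load w₀=14 kN/m (0→w₀ over full span):
  R_A = w₀L/6 = 14·4/6 = 28/3 kN
  R_B = w₀L/3 = 14·4/3 = 56/3 kN
Superposition: R_A = 71/6 kN, R_B = 97/6 kN

R_A = 71/6 kN, R_B = 97/6 kN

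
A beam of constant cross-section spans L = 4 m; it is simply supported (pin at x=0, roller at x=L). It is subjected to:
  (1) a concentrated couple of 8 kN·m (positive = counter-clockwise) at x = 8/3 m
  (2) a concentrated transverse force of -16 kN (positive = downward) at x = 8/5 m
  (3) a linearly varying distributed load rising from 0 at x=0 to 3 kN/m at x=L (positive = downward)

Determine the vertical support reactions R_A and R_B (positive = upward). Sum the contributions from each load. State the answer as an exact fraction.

R_A = -28/5 kN, R_B = -22/5 kN

Load 1 — applied couple M₀=8 kN·m at a=8/3 m (b=L-a=4/3):
  R_A = M₀/L = 8/4 = 2 kN
  R_B = -M₀/L = -8/4 = -2 kN
Load 2 — point force P=-16 kN at a=8/5 m (b=L-a=12/5):
  R_A = Pb/L = (-16)·(12/5)/4 = -48/5 kN
  R_B = Pa/L = (-16)·(8/5)/4 = -32/5 kN
Load 3 — triangular load w₀=3 kN/m (0→w₀ over full span):
  R_A = w₀L/6 = 3·4/6 = 2 kN
  R_B = w₀L/3 = 3·4/3 = 4 kN
Superposition: R_A = -28/5 kN, R_B = -22/5 kN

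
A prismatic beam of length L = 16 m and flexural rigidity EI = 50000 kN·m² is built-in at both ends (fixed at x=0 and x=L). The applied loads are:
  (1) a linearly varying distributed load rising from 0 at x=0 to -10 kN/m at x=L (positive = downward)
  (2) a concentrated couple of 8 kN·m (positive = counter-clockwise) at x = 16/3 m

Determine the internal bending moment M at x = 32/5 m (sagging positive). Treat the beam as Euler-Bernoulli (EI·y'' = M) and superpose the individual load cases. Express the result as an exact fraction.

M(32/5) = -3352/75 kN·m

Load 1 — triangular load w₀=-10 kN/m (0→w₀ over full span):
  M_1 = 3w₀Lx/20 - w₀L²/30 - w₀x³/(6L) = 3·(-10)·16·(32/5)/20 - (-10)·16²/30 - (-10)·(32/5)³/(6·16) = -1024/25 kN·m
Load 2 — applied couple M₀=8 kN·m at a=16/3 m (b=L-a=32/3):
  M_2 = R_Ax - M_A - M₀  [x>a] with R_A=2/3, M_A=0 = (2/3)·(32/5) - 0 - 8 = -56/15 kN·m
Superposition: M = Σ M_i = -3352/75 kN·m ≈ -44.693333 kN·m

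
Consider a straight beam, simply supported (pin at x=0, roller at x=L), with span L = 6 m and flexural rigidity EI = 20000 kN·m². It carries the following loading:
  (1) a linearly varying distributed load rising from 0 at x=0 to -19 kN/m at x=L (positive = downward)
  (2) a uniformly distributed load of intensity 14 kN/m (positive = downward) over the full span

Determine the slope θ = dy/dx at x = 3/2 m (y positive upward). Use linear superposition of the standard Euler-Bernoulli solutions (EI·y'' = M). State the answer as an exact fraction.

θ(3/2) = -35241/25600000 rad

Load 1 — triangular load w₀=-19 kN/m (0→w₀ over full span):
  θ_1 = -w₀(7L⁴-30L²x²+15x⁴)/(360LEI) = -(-19)·(7·6⁴-30·6²·(3/2)²+15·(3/2)⁴)/(360·6·20000) = 75639/25600000 rad
Load 2 — uniform load w=14 kN/m over full span:
  θ_2 = -w(L³-6Lx²+4x³)/(24EI) = -14·(6³-6·6·(3/2)²+4·(3/2)³)/(24·20000) = -693/160000 rad
Superposition: θ = Σ θ_i = -35241/25600000 rad ≈ -0.001377 rad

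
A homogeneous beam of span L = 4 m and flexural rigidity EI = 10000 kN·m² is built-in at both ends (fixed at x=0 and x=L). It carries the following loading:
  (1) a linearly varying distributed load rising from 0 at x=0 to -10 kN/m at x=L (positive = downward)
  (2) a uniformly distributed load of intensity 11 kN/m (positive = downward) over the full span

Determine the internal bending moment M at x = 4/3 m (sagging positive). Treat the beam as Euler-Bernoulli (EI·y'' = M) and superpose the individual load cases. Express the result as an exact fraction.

Load 1 — triangular load w₀=-10 kN/m (0→w₀ over full span):
  M_1 = 3w₀Lx/20 - w₀L²/30 - w₀x³/(6L) = 3·(-10)·4·(4/3)/20 - (-10)·4²/30 - (-10)·(4/3)³/(6·4) = -136/81 kN·m
Load 2 — uniform load w=11 kN/m over full span:
  M_2 = wLx/2 - wL²/12 - wx²/2 = 11·4·(4/3)/2 - 11·4²/12 - 11·(4/3)²/2 = 44/9 kN·m
Superposition: M = Σ M_i = 260/81 kN·m ≈ 3.209877 kN·m

M(4/3) = 260/81 kN·m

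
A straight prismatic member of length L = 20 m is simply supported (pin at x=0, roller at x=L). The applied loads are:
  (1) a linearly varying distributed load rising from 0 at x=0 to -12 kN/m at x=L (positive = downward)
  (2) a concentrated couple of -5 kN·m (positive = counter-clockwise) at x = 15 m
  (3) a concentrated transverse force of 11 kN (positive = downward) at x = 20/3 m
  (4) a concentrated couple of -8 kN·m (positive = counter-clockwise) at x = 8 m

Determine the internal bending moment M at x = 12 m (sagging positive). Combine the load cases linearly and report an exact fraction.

Load 1 — triangular load w₀=-12 kN/m (0→w₀ over full span):
  M_1 = w₀Lx/6 - w₀x³/(6L) = (-12)·20·12/6 - (-12)·12³/(6·20) = -1536/5 kN·m
Load 2 — applied couple M₀=-5 kN·m at a=15 m (b=L-a=5):
  M_2 = M₀x/L  [x≤a] = (-5)·12/20 = -3 kN·m
Load 3 — point force P=11 kN at a=20/3 m (b=L-a=40/3):
  M_3 = Pa(L-x)/L  [x>a] = 11·(20/3)·(20-12)/20 = 88/3 kN·m
Load 4 — applied couple M₀=-8 kN·m at a=8 m (b=L-a=12):
  M_4 = M₀x/L - M₀  [x>a] = (-8)·12/20 - (-8) = 16/5 kN·m
Superposition: M = Σ M_i = -833/3 kN·m ≈ -277.666667 kN·m

M(12) = -833/3 kN·m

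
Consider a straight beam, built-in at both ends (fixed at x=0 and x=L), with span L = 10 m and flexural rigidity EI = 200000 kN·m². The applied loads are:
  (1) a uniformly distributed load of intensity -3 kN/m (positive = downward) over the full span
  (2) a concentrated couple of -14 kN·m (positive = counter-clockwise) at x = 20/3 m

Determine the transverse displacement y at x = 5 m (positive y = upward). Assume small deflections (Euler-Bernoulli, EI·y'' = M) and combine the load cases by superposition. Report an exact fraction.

Load 1 — uniform load w=-3 kN/m over full span:
  y_1 = -wx²(L-x)²/(24EI) = -(-3)·5²·(10-5)²/(24·200000) = 1/2560 m
Load 2 — applied couple M₀=-14 kN·m at a=20/3 m (b=L-a=10/3):
  y_2 = (R_Ax³/6 - M_Ax²/2)/EI  [x≤a] with R_A=-28/15, M_A=-14/3 = ((-28/15)·5³/6 - (-14/3)·5²/2)/200000 = 7/72000 m
Superposition: y = Σ y_i = 281/576000 m ≈ 0.000488 m

y(5) = 281/576000 m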